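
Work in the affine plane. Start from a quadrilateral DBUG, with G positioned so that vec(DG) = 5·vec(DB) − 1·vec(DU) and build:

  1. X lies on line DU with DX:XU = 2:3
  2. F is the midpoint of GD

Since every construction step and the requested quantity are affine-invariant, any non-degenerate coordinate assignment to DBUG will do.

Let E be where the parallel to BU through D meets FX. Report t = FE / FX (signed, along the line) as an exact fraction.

t = 5/4

Set D = (0, 0), B = (1, 0), U = (0, 1), G = (5, -1); any affine frame gives the same invariant.
1. X lies on line DU with DX:XU = 2:3 ⇒ X = (0, 2/5)
2. F is the midpoint of GD ⇒ F = (5/2, -1/2)
through D parallel to BU: direction (-1, 1); meets FX at E = (-5/8, 5/8)
E = F + t·(X−F) with t = 5/4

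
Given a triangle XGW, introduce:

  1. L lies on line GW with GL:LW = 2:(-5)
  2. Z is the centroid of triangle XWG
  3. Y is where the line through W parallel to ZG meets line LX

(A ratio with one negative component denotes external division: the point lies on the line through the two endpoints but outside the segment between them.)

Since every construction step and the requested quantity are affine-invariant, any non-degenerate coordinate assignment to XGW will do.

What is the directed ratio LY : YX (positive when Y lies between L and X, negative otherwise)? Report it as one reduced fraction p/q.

Assign X = (0, 0), G = (1, 0), W = (0, 1) — the answer is frame-independent, so this choice is without loss of generality.
1. L lies on line GW with GL:LW = 2:(-5) ⇒ L = (5/3, -2/3)
2. Z is the centroid of triangle XWG ⇒ Z = (1/3, 1/3)
3. Y is where the line through W parallel to ZG meets line LX ⇒ Y = (10, -4)
Y = L + t·(X−L) with t = -5, so LY:YX = t:(1−t) = -5:6

LY:YX = -5/6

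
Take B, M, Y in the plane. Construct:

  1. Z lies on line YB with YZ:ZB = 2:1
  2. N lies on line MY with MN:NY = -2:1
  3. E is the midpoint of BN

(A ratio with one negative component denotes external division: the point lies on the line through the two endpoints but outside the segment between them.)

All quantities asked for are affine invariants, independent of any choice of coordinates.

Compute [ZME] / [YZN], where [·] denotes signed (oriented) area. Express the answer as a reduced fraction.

Work in coordinates with B = (0, 0), M = (1, 0), Y = (0, 1).
1. Z lies on line YB with YZ:ZB = 2:1 ⇒ Z = (0, 1/3)
2. N lies on line MY with MN:NY = -2:1 ⇒ N = (-1, 2)
3. E is the midpoint of BN ⇒ E = (-1/2, 1)
2·[ZME] = 1/2, 2·[YZN] = -2/3
[ZME]:[YZN] = 1/2:-2/3 = -3/4

[ZME]:[YZN] = -3/4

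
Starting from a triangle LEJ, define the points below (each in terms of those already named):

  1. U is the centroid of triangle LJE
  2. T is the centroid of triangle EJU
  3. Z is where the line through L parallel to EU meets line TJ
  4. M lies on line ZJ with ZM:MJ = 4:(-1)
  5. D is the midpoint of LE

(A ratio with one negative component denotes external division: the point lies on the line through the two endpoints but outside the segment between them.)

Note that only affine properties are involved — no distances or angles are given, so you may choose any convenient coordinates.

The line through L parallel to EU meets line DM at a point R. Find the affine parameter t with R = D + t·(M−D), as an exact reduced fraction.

t = -3/13

Work in coordinates with L = (0, 0), E = (1, 0), J = (0, 1).
1. U is the centroid of triangle LJE ⇒ U = (1/3, 1/3)
2. T is the centroid of triangle EJU ⇒ T = (4/9, 4/9)
3. Z is where the line through L parallel to EU meets line TJ ⇒ Z = (4/3, -2/3)
4. M lies on line ZJ with ZM:MJ = 4:(-1) ⇒ M = (-4/9, 14/9)
5. D is the midpoint of LE ⇒ D = (1/2, 0)
through L parallel to EU: direction (-2/3, 1/3); meets DM at R = (28/39, -14/39)
R = D + t·(M−D) with t = -3/13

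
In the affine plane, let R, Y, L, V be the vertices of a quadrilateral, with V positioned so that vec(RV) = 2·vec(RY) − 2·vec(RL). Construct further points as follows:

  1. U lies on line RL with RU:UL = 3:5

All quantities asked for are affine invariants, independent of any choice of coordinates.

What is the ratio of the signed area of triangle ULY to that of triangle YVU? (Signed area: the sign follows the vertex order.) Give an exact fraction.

[ULY]:[YVU] = 5/13

Assign R = (0, 0), Y = (1, 0), L = (0, 1), V = (2, -2) — the answer is frame-independent, so this choice is without loss of generality.
1. U lies on line RL with RU:UL = 3:5 ⇒ U = (0, 3/8)
2·[ULY] = -5/8, 2·[YVU] = -13/8
[ULY]:[YVU] = -5/8:-13/8 = 5/13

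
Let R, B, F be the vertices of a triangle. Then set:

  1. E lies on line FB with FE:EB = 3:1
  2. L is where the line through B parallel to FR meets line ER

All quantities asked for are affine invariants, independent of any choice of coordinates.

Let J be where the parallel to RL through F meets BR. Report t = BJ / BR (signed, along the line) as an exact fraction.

t = 4

Choose coordinates R = (0, 0), B = (1, 0), F = (0, 1).
1. E lies on line FB with FE:EB = 3:1 ⇒ E = (3/4, 1/4)
2. L is where the line through B parallel to FR meets line ER ⇒ L = (1, 1/3)
through F parallel to RL: direction (1, 1/3); meets BR at J = (-3, 0)
J = B + t·(R−B) with t = 4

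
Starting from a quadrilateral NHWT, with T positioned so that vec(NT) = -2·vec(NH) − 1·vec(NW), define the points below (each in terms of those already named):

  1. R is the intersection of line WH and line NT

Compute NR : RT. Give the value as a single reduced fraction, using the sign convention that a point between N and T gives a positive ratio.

Set N = (0, 0), H = (1, 0), W = (0, 1), T = (-2, -1); any affine frame gives the same invariant.
1. R is the intersection of line WH and line NT ⇒ R = (2/3, 1/3)
R = N + t·(T−N) with t = -1/3, so NR:RT = t:(1−t) = -1/3:4/3

NR:RT = -1/4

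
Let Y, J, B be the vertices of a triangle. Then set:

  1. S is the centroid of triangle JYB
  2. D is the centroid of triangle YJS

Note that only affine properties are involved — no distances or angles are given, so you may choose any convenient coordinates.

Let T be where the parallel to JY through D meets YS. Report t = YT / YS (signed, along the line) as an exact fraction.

t = 1/3

Assign Y = (0, 0), J = (1, 0), B = (0, 1) — the answer is frame-independent, so this choice is without loss of generality.
1. S is the centroid of triangle JYB ⇒ S = (1/3, 1/3)
2. D is the centroid of triangle YJS ⇒ D = (4/9, 1/9)
through D parallel to JY: direction (-1, 0); meets YS at T = (1/9, 1/9)
T = Y + t·(S−Y) with t = 1/3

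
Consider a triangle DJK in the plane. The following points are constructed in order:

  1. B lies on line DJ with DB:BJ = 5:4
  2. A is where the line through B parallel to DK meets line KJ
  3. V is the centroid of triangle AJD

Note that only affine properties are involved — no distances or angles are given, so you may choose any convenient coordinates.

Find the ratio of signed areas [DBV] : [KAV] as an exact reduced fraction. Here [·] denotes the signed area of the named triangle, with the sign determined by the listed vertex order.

Choose coordinates D = (0, 0), J = (1, 0), K = (0, 1).
1. B lies on line DJ with DB:BJ = 5:4 ⇒ B = (5/9, 0)
2. A is where the line through B parallel to DK meets line KJ ⇒ A = (5/9, 4/9)
3. V is the centroid of triangle AJD ⇒ V = (14/27, 4/27)
2·[DBV] = 20/243, 2·[KAV] = -5/27
[DBV]:[KAV] = 20/243:-5/27 = -4/9

[DBV]:[KAV] = -4/9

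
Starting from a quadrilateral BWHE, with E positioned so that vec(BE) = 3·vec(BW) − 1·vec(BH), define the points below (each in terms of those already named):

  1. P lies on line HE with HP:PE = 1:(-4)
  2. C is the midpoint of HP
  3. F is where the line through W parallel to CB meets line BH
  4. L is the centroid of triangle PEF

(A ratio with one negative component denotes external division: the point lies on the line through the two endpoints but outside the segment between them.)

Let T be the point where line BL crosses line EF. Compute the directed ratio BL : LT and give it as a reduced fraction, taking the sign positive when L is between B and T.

Choose coordinates B = (0, 0), W = (1, 0), H = (0, 1), E = (3, -1).
1. P lies on line HE with HP:PE = 1:(-4) ⇒ P = (-1, 5/3)
2. C is the midpoint of HP ⇒ C = (-1/2, 4/3)
3. F is where the line through W parallel to CB meets line BH ⇒ F = (0, 8/3)
4. L is the centroid of triangle PEF ⇒ L = (2/3, 10/9)
line BL meets EF at T = (12/13, 20/13)
L = B + t·(T−B) with t = 13/18, so BL:LT = 13/18:5/18

BL:LT = 13/5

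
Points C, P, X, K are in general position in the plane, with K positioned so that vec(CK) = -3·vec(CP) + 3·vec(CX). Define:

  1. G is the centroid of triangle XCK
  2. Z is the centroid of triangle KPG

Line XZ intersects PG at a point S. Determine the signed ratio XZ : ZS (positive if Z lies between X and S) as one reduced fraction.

XZ:ZS = 2

Set C = (0, 0), P = (1, 0), X = (0, 1), K = (-3, 3); any affine frame gives the same invariant.
1. G is the centroid of triangle XCK ⇒ G = (-1, 4/3)
2. Z is the centroid of triangle KPG ⇒ Z = (-1, 13/9)
line XZ meets PG at S = (-3/2, 5/3)
Z = X + t·(S−X) with t = 2/3, so XZ:ZS = 2/3:1/3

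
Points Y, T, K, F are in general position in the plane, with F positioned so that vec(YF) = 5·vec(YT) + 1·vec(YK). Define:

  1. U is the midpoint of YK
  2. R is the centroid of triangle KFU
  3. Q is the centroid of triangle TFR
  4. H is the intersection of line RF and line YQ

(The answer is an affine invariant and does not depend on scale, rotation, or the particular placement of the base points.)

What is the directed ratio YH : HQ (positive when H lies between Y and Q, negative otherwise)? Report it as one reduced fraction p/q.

YH:HQ = -45/16

Choose coordinates Y = (0, 0), T = (1, 0), K = (0, 1), F = (5, 1).
1. U is the midpoint of YK ⇒ U = (0, 1/2)
2. R is the centroid of triangle KFU ⇒ R = (5/3, 5/6)
3. Q is the centroid of triangle TFR ⇒ Q = (23/9, 11/18)
4. H is the intersection of line RF and line YQ ⇒ H = (115/29, 55/58)
H = Y + t·(Q−Y) with t = 45/29, so YH:HQ = t:(1−t) = 45/29:-16/29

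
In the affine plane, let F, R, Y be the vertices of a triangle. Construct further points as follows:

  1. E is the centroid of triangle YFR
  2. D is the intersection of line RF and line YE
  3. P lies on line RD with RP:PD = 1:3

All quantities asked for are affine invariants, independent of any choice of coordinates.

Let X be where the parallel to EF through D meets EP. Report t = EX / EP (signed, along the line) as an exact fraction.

Work in coordinates with F = (0, 0), R = (1, 0), Y = (0, 1).
1. E is the centroid of triangle YFR ⇒ E = (1/3, 1/3)
2. D is the intersection of line RF and line YE ⇒ D = (1/2, 0)
3. P lies on line RD with RP:PD = 1:3 ⇒ P = (7/8, 0)
through D parallel to EF: direction (-1/3, -1/3); meets EP at X = (9/14, 1/7)
X = E + t·(P−E) with t = 4/7

t = 4/7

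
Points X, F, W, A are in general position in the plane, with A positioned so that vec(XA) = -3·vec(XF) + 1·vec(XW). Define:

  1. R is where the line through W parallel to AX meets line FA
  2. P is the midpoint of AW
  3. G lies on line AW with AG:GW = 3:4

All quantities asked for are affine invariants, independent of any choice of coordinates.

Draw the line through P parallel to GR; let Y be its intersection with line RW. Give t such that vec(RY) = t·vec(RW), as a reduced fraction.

t = 1/8

Choose coordinates X = (0, 0), F = (1, 0), W = (0, 1), A = (-3, 1).
1. R is where the line through W parallel to AX meets line FA ⇒ R = (9, -2)
2. P is the midpoint of AW ⇒ P = (-3/2, 1)
3. G lies on line AW with AG:GW = 3:4 ⇒ G = (-12/7, 1)
through P parallel to GR: direction (75/7, -3); meets RW at Y = (63/8, -13/8)
Y = R + t·(W−R) with t = 1/8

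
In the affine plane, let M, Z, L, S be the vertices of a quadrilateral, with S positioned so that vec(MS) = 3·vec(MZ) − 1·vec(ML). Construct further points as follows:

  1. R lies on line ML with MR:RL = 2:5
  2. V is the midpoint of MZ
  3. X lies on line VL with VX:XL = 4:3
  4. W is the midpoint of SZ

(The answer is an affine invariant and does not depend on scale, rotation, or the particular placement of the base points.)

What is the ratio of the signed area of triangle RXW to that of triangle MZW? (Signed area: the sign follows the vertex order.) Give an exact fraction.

[RXW]:[MZW] = 145/98

Choose coordinates M = (0, 0), Z = (1, 0), L = (0, 1), S = (3, -1).
1. R lies on line ML with MR:RL = 2:5 ⇒ R = (0, 2/7)
2. V is the midpoint of MZ ⇒ V = (1/2, 0)
3. X lies on line VL with VX:XL = 4:3 ⇒ X = (3/14, 4/7)
4. W is the midpoint of SZ ⇒ W = (2, -1/2)
2·[RXW] = -145/196, 2·[MZW] = -1/2
[RXW]:[MZW] = -145/196:-1/2 = 145/98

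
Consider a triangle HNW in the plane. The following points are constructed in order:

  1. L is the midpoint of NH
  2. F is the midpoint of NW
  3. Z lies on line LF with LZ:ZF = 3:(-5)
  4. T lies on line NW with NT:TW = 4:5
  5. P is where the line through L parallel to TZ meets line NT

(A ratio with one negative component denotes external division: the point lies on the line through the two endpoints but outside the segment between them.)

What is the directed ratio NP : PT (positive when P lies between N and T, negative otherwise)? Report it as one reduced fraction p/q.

Choose coordinates H = (0, 0), N = (1, 0), W = (0, 1).
1. L is the midpoint of NH ⇒ L = (1/2, 0)
2. F is the midpoint of NW ⇒ F = (1/2, 1/2)
3. Z lies on line LF with LZ:ZF = 3:(-5) ⇒ Z = (1/2, -3/4)
4. T lies on line NW with NT:TW = 4:5 ⇒ T = (5/9, 4/9)
5. P is where the line through L parallel to TZ meets line NT ⇒ P = (47/90, 43/90)
P = N + t·(T−N) with t = 43/40, so NP:PT = t:(1−t) = 43/40:-3/40

NP:PT = -43/3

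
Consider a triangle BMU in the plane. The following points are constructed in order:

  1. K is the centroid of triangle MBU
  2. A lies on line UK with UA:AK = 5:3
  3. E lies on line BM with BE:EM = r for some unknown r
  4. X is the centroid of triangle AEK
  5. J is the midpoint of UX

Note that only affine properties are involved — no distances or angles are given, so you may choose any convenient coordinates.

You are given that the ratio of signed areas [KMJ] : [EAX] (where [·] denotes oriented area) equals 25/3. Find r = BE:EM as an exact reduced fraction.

Assign B = (0, 0), M = (1, 0), U = (0, 1) — the answer is frame-independent, so this choice is without loss of generality.
1. K is the centroid of triangle MBU ⇒ K = (1/3, 1/3)
2. A lies on line UK with UA:AK = 5:3 ⇒ A = (5/24, 7/12)
3. With BE:EM = r, write λ = r/(r+1) so E = B + λ·(M−B); E is affine-linear in λ
4. X is the centroid of triangle AEK ⇒ X is an affine combination of earlier points and hence also affine-linear in λ
5. J is the midpoint of UX ⇒ J is an affine combination of earlier points and hence also affine-linear in λ
Every point depending on E is an affine combination of E and λ-independent points, so each such coordinate is linear in λ; the λ² term in each signed area is a multiple of (M−B)×(M−B) = 0, so 2·[KMJ] and 2·[EAX] are each linear in λ. Evaluating at λ=0 and λ=1:
  2·[KMJ] = 1/18·λ + 19/144,   2·[EAX] = 1/12·λ − 1/24
So [KMJ]:[EAX] = (1/18·λ + 19/144) / (1/12·λ − 1/24). Setting this equal to 25/3:
  1/18·λ + 19/144 = 25/3·(1/12·λ − 1/24)  ⇒  λ = 3/4
Then r = λ/(1−λ) = (3/4)/(1/4) = 3. Check: with r = 3, E = (3/4, 0) and [KMJ]:[EAX] = 25/3 as required.

r = 3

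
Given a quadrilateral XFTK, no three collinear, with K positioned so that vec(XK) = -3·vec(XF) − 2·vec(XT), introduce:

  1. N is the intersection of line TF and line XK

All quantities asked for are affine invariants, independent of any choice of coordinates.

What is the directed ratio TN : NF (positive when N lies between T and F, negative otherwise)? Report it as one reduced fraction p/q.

TN:NF = 3/2

Assign X = (0, 0), F = (1, 0), T = (0, 1), K = (-3, -2) — the answer is frame-independent, so this choice is without loss of generality.
1. N is the intersection of line TF and line XK ⇒ N = (3/5, 2/5)
N = T + t·(F−T) with t = 3/5, so TN:NF = t:(1−t) = 3/5:2/5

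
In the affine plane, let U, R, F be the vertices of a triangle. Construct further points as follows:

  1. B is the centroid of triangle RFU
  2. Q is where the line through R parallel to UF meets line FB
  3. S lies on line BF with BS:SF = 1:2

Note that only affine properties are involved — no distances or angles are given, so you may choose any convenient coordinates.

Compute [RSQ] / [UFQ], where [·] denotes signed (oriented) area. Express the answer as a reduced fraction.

[RSQ]:[UFQ] = -7/9

Work in coordinates with U = (0, 0), R = (1, 0), F = (0, 1).
1. B is the centroid of triangle RFU ⇒ B = (1/3, 1/3)
2. Q is where the line through R parallel to UF meets line FB ⇒ Q = (1, -1)
3. S lies on line BF with BS:SF = 1:2 ⇒ S = (2/9, 5/9)
2·[RSQ] = 7/9, 2·[UFQ] = -1
[RSQ]:[UFQ] = 7/9:-1 = -7/9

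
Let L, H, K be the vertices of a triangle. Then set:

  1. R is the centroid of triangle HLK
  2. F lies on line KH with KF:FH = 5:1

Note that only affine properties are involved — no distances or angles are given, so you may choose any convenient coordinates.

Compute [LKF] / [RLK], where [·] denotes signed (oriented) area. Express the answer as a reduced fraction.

[LKF]:[RLK] = 5/2

Assign L = (0, 0), H = (1, 0), K = (0, 1) — the answer is frame-independent, so this choice is without loss of generality.
1. R is the centroid of triangle HLK ⇒ R = (1/3, 1/3)
2. F lies on line KH with KF:FH = 5:1 ⇒ F = (5/6, 1/6)
2·[LKF] = -5/6, 2·[RLK] = -1/3
[LKF]:[RLK] = -5/6:-1/3 = 5/2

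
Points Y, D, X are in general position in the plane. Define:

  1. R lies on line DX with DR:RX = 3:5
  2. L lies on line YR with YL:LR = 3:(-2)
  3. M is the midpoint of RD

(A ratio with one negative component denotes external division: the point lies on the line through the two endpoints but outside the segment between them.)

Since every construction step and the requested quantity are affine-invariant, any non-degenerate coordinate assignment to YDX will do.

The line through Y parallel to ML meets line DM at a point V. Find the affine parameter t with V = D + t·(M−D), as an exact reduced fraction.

t = 5/2

Choose coordinates Y = (0, 0), D = (1, 0), X = (0, 1).
1. R lies on line DX with DR:RX = 3:5 ⇒ R = (5/8, 3/8)
2. L lies on line YR with YL:LR = 3:(-2) ⇒ L = (15/8, 9/8)
3. M is the midpoint of RD ⇒ M = (13/16, 3/16)
through Y parallel to ML: direction (17/16, 15/16); meets DM at V = (17/32, 15/32)
V = D + t·(M−D) with t = 5/2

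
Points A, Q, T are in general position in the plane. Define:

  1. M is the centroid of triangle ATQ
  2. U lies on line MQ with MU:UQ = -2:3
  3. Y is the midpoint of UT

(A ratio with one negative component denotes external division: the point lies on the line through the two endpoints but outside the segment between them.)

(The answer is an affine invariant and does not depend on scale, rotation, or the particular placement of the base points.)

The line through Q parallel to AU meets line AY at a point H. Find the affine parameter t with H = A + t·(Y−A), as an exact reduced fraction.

Assign A = (0, 0), Q = (1, 0), T = (0, 1) — the answer is frame-independent, so this choice is without loss of generality.
1. M is the centroid of triangle ATQ ⇒ M = (1/3, 1/3)
2. U lies on line MQ with MU:UQ = -2:3 ⇒ U = (-1, 1)
3. Y is the midpoint of UT ⇒ Y = (-1/2, 1)
through Q parallel to AU: direction (-1, 1); meets AY at H = (-1, 2)
H = A + t·(Y−A) with t = 2

t = 2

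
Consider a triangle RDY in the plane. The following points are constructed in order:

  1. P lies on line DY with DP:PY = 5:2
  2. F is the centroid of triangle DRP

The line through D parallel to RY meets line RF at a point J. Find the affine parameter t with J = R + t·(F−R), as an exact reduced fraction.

Work in coordinates with R = (0, 0), D = (1, 0), Y = (0, 1).
1. P lies on line DY with DP:PY = 5:2 ⇒ P = (2/7, 5/7)
2. F is the centroid of triangle DRP ⇒ F = (3/7, 5/21)
through D parallel to RY: direction (0, 1); meets RF at J = (1, 5/9)
J = R + t·(F−R) with t = 7/3

t = 7/3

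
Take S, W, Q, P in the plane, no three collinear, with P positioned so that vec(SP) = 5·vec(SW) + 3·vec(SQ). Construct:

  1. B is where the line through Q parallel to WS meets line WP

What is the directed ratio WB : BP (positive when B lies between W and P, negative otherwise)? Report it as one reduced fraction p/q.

Choose coordinates S = (0, 0), W = (1, 0), Q = (0, 1), P = (5, 3).
1. B is where the line through Q parallel to WS meets line WP ⇒ B = (7/3, 1)
B = W + t·(P−W) with t = 1/3, so WB:BP = t:(1−t) = 1/3:2/3

WB:BP = 1/2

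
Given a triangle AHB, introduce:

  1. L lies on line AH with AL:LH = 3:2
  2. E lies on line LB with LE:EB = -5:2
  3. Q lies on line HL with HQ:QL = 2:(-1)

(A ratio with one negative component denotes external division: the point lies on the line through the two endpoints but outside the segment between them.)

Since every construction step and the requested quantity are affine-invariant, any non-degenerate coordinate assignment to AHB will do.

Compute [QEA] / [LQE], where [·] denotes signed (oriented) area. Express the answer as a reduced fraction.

Choose coordinates A = (0, 0), H = (1, 0), B = (0, 1).
1. L lies on line AH with AL:LH = 3:2 ⇒ L = (3/5, 0)
2. E lies on line LB with LE:EB = -5:2 ⇒ E = (-2/5, 5/3)
3. Q lies on line HL with HQ:QL = 2:(-1) ⇒ Q = (1/5, 0)
2·[QEA] = 1/3, 2·[LQE] = -2/3
[QEA]:[LQE] = 1/3:-2/3 = -1/2

[QEA]:[LQE] = -1/2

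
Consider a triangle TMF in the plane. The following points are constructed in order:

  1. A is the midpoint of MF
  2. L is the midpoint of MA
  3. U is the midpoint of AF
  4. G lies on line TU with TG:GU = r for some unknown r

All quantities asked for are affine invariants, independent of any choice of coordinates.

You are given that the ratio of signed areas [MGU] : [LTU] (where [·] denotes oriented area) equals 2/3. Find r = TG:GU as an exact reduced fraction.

Choose coordinates T = (0, 0), M = (1, 0), F = (0, 1).
1. A is the midpoint of MF ⇒ A = (1/2, 1/2)
2. L is the midpoint of MA ⇒ L = (3/4, 1/4)
3. U is the midpoint of AF ⇒ U = (1/4, 3/4)
4. With TG:GU = r, write λ = r/(r+1) so G = T + λ·(U−T); G is affine-linear in λ
Every point depending on G is an affine combination of G and λ-independent points, so each such coordinate is linear in λ; the λ² term in each signed area is a multiple of (U−T)×(U−T) = 0, so 2·[MGU] and 2·[LTU] are each linear in λ. Evaluating at λ=0 and λ=1:
  2·[MGU] = 3/4·λ − 3/4,   2·[LTU] = -1/2
So [MGU]:[LTU] = (3/4·λ − 3/4) / (-1/2). Setting this equal to 2/3:
  3/4·λ − 3/4 = 2/3·(-1/2)  ⇒  λ = 5/9
Then r = λ/(1−λ) = (5/9)/(4/9) = 5/4. Check: with r = 5/4, G = (5/36, 5/12) and [MGU]:[LTU] = 2/3 as required.

r = 5/4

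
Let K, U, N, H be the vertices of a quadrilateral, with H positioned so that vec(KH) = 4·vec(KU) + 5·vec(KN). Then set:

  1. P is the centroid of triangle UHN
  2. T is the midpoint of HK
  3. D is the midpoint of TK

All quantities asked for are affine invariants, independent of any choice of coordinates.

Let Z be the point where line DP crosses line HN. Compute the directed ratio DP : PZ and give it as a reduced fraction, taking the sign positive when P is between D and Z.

Assign K = (0, 0), U = (1, 0), N = (0, 1), H = (4, 5) — the answer is frame-independent, so this choice is without loss of generality.
1. P is the centroid of triangle UHN ⇒ P = (5/3, 2)
2. T is the midpoint of HK ⇒ T = (2, 5/2)
3. D is the midpoint of TK ⇒ D = (1, 5/4)
line DP meets HN at Z = (7, 8)
P = D + t·(Z−D) with t = 1/9, so DP:PZ = 1/9:8/9

DP:PZ = 1/8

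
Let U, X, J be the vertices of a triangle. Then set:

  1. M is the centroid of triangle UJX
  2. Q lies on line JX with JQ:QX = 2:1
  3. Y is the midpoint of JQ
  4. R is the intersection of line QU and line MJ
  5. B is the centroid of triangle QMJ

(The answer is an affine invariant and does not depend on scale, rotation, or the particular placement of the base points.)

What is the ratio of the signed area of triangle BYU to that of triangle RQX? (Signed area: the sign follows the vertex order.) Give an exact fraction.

Assign U = (0, 0), X = (1, 0), J = (0, 1) — the answer is frame-independent, so this choice is without loss of generality.
1. M is the centroid of triangle UJX ⇒ M = (1/3, 1/3)
2. Q lies on line JX with JQ:QX = 2:1 ⇒ Q = (2/3, 1/3)
3. Y is the midpoint of JQ ⇒ Y = (1/3, 2/3)
4. R is the intersection of line QU and line MJ ⇒ R = (2/5, 1/5)
5. B is the centroid of triangle QMJ ⇒ B = (1/3, 5/9)
2·[BYU] = 1/27, 2·[RQX] = -2/15
[BYU]:[RQX] = 1/27:-2/15 = -5/18

[BYU]:[RQX] = -5/18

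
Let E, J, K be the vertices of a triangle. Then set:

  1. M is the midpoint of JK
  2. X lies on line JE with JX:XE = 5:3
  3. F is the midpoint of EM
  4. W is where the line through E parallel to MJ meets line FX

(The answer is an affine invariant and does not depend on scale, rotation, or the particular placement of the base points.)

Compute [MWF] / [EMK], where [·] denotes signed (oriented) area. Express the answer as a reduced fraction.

[MWF]:[EMK] = -3/4

Work in coordinates with E = (0, 0), J = (1, 0), K = (0, 1).
1. M is the midpoint of JK ⇒ M = (1/2, 1/2)
2. X lies on line JE with JX:XE = 5:3 ⇒ X = (3/8, 0)
3. F is the midpoint of EM ⇒ F = (1/4, 1/4)
4. W is where the line through E parallel to MJ meets line FX ⇒ W = (3/4, -3/4)
2·[MWF] = -3/8, 2·[EMK] = 1/2
[MWF]:[EMK] = -3/8:1/2 = -3/4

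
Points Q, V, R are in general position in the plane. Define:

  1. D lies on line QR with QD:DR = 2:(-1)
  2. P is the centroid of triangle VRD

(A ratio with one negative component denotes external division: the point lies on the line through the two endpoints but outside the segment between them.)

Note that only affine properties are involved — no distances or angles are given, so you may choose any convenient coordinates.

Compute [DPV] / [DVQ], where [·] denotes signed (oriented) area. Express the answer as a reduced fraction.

Work in coordinates with Q = (0, 0), V = (1, 0), R = (0, 1).
1. D lies on line QR with QD:DR = 2:(-1) ⇒ D = (0, 2)
2. P is the centroid of triangle VRD ⇒ P = (1/3, 1)
2·[DPV] = 1/3, 2·[DVQ] = -2
[DPV]:[DVQ] = 1/3:-2 = -1/6

[DPV]:[DVQ] = -1/6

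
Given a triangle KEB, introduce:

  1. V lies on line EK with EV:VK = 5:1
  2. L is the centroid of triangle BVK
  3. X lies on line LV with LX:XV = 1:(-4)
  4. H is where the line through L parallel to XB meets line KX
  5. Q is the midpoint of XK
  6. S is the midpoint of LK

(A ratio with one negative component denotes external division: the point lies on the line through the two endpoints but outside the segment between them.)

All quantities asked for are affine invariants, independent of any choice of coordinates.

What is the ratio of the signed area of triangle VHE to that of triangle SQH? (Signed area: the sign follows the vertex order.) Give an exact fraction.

[VHE]:[SQH] = 160/3

Work in coordinates with K = (0, 0), E = (1, 0), B = (0, 1).
1. V lies on line EK with EV:VK = 5:1 ⇒ V = (1/6, 0)
2. L is the centroid of triangle BVK ⇒ L = (1/18, 1/3)
3. X lies on line LV with LX:XV = 1:(-4) ⇒ X = (1/54, 4/9)
4. H is where the line through L parallel to XB meets line KX ⇒ H = (1/27, 8/9)
5. Q is the midpoint of XK ⇒ Q = (1/108, 2/9)
6. S is the midpoint of LK ⇒ S = (1/36, 1/6)
2·[VHE] = -20/27, 2·[SQH] = -1/72
[VHE]:[SQH] = -20/27:-1/72 = 160/3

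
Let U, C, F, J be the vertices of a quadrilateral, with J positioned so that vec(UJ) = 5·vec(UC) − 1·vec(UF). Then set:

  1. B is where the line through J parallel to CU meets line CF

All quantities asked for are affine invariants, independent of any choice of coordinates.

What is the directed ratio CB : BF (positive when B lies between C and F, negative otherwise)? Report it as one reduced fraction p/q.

CB:BF = -1/2

Choose coordinates U = (0, 0), C = (1, 0), F = (0, 1), J = (5, -1).
1. B is where the line through J parallel to CU meets line CF ⇒ B = (2, -1)
B = C + t·(F−C) with t = -1, so CB:BF = t:(1−t) = -1:2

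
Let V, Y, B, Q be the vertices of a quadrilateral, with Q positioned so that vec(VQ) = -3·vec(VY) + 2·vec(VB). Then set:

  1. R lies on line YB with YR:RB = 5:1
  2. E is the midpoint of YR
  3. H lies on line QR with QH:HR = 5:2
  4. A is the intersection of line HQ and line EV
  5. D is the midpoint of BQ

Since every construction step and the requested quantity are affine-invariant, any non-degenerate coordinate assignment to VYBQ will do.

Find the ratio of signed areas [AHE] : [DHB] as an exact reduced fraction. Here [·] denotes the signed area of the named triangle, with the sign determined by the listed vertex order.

[AHE]:[DHB] = 83/24

Choose coordinates V = (0, 0), Y = (1, 0), B = (0, 1), Q = (-3, 2).
1. R lies on line YB with YR:RB = 5:1 ⇒ R = (1/6, 5/6)
2. E is the midpoint of YR ⇒ E = (7/12, 5/12)
3. H lies on line QR with QH:HR = 5:2 ⇒ H = (-31/42, 7/6)
4. A is the intersection of line HQ and line EV ⇒ A = (119/144, 85/144)
5. D is the midpoint of BQ ⇒ D = (-3/2, 3/2)
2·[AHE] = 415/1008, 2·[DHB] = 5/42
[AHE]:[DHB] = 415/1008:5/42 = 83/24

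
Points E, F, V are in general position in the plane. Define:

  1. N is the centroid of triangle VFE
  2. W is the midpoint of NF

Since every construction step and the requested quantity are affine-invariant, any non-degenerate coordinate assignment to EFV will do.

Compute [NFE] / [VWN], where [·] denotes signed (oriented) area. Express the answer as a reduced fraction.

Assign E = (0, 0), F = (1, 0), V = (0, 1) — the answer is frame-independent, so this choice is without loss of generality.
1. N is the centroid of triangle VFE ⇒ N = (1/3, 1/3)
2. W is the midpoint of NF ⇒ W = (2/3, 1/6)
2·[NFE] = -1/3, 2·[VWN] = -1/6
[NFE]:[VWN] = -1/3:-1/6 = 2

[NFE]:[VWN] = 2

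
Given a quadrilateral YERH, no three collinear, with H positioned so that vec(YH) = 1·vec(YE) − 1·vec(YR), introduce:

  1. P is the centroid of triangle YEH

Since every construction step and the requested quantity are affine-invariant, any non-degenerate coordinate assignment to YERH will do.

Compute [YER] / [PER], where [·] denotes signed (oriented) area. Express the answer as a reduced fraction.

Choose coordinates Y = (0, 0), E = (1, 0), R = (0, 1), H = (1, -1).
1. P is the centroid of triangle YEH ⇒ P = (2/3, -1/3)
2·[YER] = 1, 2·[PER] = 2/3
[YER]:[PER] = 1:2/3 = 3/2

[YER]:[PER] = 3/2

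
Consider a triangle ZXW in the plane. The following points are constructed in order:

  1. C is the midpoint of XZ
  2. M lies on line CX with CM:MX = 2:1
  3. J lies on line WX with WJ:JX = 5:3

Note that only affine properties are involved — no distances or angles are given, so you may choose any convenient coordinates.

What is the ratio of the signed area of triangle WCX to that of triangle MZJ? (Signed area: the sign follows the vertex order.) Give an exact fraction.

Work in coordinates with Z = (0, 0), X = (1, 0), W = (0, 1).
1. C is the midpoint of XZ ⇒ C = (1/2, 0)
2. M lies on line CX with CM:MX = 2:1 ⇒ M = (5/6, 0)
3. J lies on line WX with WJ:JX = 5:3 ⇒ J = (5/8, 3/8)
2·[WCX] = 1/2, 2·[MZJ] = -5/16
[WCX]:[MZJ] = 1/2:-5/16 = -8/5

[WCX]:[MZJ] = -8/5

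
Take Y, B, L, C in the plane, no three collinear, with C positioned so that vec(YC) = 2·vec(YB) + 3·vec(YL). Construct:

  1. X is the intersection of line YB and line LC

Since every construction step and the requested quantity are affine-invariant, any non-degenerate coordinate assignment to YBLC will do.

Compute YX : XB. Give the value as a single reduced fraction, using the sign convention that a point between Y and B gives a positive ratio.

YX:XB = -1/2

Set Y = (0, 0), B = (1, 0), L = (0, 1), C = (2, 3); any affine frame gives the same invariant.
1. X is the intersection of line YB and line LC ⇒ X = (-1, 0)
X = Y + t·(B−Y) with t = -1, so YX:XB = t:(1−t) = -1:2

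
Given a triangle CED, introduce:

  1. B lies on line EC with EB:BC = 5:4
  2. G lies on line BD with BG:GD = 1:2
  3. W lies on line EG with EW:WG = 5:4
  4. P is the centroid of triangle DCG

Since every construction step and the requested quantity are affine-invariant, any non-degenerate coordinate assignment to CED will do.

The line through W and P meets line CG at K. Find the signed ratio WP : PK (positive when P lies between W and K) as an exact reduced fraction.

WP:PK = -5/2

Assign C = (0, 0), E = (1, 0), D = (0, 1) — the answer is frame-independent, so this choice is without loss of generality.
1. B lies on line EC with EB:BC = 5:4 ⇒ B = (4/9, 0)
2. G lies on line BD with BG:GD = 1:2 ⇒ G = (8/27, 1/3)
3. W lies on line EG with EW:WG = 5:4 ⇒ W = (148/243, 5/27)
4. P is the centroid of triangle DCG ⇒ P = (8/81, 4/9)
line WP meets CG at K = (368/1215, 46/135)
P = W + t·(K−W) with t = 5/3, so WP:PK = 5/3:-2/3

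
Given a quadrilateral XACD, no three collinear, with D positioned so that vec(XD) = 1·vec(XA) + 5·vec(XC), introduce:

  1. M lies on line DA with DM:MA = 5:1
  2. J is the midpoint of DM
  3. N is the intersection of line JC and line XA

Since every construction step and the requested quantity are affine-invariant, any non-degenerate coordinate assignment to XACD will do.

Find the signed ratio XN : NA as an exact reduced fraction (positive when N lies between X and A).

Choose coordinates X = (0, 0), A = (1, 0), C = (0, 1), D = (1, 5).
1. M lies on line DA with DM:MA = 5:1 ⇒ M = (1, 5/6)
2. J is the midpoint of DM ⇒ J = (1, 35/12)
3. N is the intersection of line JC and line XA ⇒ N = (-12/23, 0)
N = X + t·(A−X) with t = -12/23, so XN:NA = t:(1−t) = -12/23:35/23

XN:NA = -12/35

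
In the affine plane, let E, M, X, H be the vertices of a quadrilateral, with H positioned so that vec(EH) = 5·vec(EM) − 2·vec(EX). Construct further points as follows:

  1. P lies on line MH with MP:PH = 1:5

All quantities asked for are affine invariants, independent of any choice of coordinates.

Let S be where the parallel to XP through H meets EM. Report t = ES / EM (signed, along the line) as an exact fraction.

Set E = (0, 0), M = (1, 0), X = (0, 1), H = (5, -2); any affine frame gives the same invariant.
1. P lies on line MH with MP:PH = 1:5 ⇒ P = (5/3, -1/3)
through H parallel to XP: direction (5/3, -4/3); meets EM at S = (5/2, 0)
S = E + t·(M−E) with t = 5/2

t = 5/2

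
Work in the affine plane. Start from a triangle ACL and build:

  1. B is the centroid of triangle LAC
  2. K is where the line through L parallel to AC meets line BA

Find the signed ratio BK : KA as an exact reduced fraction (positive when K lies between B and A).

BK:KA = -2/3

Assign A = (0, 0), C = (1, 0), L = (0, 1) — the answer is frame-independent, so this choice is without loss of generality.
1. B is the centroid of triangle LAC ⇒ B = (1/3, 1/3)
2. K is where the line through L parallel to AC meets line BA ⇒ K = (1, 1)
K = B + t·(A−B) with t = -2, so BK:KA = t:(1−t) = -2:3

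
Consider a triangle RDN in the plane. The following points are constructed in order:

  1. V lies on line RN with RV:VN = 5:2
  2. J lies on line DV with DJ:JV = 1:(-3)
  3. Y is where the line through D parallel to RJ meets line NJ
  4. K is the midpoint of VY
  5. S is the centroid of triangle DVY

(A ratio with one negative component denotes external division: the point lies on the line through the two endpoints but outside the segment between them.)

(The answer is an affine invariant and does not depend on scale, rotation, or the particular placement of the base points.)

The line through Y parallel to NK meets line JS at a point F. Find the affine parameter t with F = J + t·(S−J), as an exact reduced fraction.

t = 45/163

Work in coordinates with R = (0, 0), D = (1, 0), N = (0, 1).
1. V lies on line RN with RV:VN = 5:2 ⇒ V = (0, 5/7)
2. J lies on line DV with DJ:JV = 1:(-3) ⇒ J = (3/2, -5/14)
3. Y is where the line through D parallel to RJ meets line NJ ⇒ Y = (8/7, -5/147)
4. K is the midpoint of VY ⇒ K = (4/7, 50/147)
5. S is the centroid of triangle DVY ⇒ S = (5/7, 100/441)
through Y parallel to NK: direction (4/7, -97/147); meets JS at F = (1464/1141, -1565/7987)
F = J + t·(S−J) with t = 45/163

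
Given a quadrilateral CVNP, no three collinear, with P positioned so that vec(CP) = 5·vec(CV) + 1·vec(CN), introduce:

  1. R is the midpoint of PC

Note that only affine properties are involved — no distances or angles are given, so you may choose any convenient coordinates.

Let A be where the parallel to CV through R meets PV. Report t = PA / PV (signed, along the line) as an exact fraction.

t = 1/2

Assign C = (0, 0), V = (1, 0), N = (0, 1), P = (5, 1) — the answer is frame-independent, so this choice is without loss of generality.
1. R is the midpoint of PC ⇒ R = (5/2, 1/2)
through R parallel to CV: direction (1, 0); meets PV at A = (3, 1/2)
A = P + t·(V−P) with t = 1/2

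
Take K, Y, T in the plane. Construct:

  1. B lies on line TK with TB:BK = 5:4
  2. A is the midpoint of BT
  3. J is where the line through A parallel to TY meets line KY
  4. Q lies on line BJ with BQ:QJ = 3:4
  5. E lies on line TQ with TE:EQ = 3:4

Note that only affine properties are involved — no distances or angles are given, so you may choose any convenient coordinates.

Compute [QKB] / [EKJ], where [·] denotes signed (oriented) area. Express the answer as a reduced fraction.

[QKB]:[EKJ] = -7/25

Work in coordinates with K = (0, 0), Y = (1, 0), T = (0, 1).
1. B lies on line TK with TB:BK = 5:4 ⇒ B = (0, 4/9)
2. A is the midpoint of BT ⇒ A = (0, 13/18)
3. J is where the line through A parallel to TY meets line KY ⇒ J = (13/18, 0)
4. Q lies on line BJ with BQ:QJ = 3:4 ⇒ Q = (13/42, 16/63)
5. E lies on line TQ with TE:EQ = 3:4 ⇒ E = (13/98, 100/147)
2·[QKB] = -26/189, 2·[EKJ] = 650/1323
[QKB]:[EKJ] = -26/189:650/1323 = -7/25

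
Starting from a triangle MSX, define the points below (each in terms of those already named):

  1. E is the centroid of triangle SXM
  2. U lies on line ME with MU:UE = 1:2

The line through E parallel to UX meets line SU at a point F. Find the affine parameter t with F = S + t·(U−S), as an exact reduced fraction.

Set M = (0, 0), S = (1, 0), X = (0, 1); any affine frame gives the same invariant.
1. E is the centroid of triangle SXM ⇒ E = (1/3, 1/3)
2. U lies on line ME with MU:UE = 1:2 ⇒ U = (1/9, 1/9)
through E parallel to UX: direction (-1/9, 8/9); meets SU at F = (23/63, 5/63)
F = S + t·(U−S) with t = 5/7

t = 5/7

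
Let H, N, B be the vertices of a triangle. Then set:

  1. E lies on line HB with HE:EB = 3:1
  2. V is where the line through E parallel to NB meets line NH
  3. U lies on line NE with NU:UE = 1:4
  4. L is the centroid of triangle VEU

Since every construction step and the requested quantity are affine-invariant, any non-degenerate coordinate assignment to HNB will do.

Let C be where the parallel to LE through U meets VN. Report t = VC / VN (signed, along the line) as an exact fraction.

Set H = (0, 0), N = (1, 0), B = (0, 1); any affine frame gives the same invariant.
1. E lies on line HB with HE:EB = 3:1 ⇒ E = (0, 3/4)
2. V is where the line through E parallel to NB meets line NH ⇒ V = (3/4, 0)
3. U lies on line NE with NU:UE = 1:4 ⇒ U = (4/5, 3/20)
4. L is the centroid of triangle VEU ⇒ L = (31/60, 3/10)
through U parallel to LE: direction (-31/60, 9/20); meets VN at C = (35/36, 0)
C = V + t·(N−V) with t = 8/9

t = 8/9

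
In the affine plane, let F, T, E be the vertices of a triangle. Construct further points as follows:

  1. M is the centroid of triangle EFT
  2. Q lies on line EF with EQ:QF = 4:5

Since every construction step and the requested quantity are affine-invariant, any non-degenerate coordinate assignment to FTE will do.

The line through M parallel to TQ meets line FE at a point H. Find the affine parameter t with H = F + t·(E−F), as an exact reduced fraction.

t = 14/27

Work in coordinates with F = (0, 0), T = (1, 0), E = (0, 1).
1. M is the centroid of triangle EFT ⇒ M = (1/3, 1/3)
2. Q lies on line EF with EQ:QF = 4:5 ⇒ Q = (0, 5/9)
through M parallel to TQ: direction (-1, 5/9); meets FE at H = (0, 14/27)
H = F + t·(E−F) with t = 14/27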